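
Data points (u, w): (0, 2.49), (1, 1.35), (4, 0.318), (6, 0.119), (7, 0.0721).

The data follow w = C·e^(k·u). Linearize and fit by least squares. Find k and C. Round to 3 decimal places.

k = -0.499, C = 2.361

Linearized form: ln w = k·u + ln C. From the 5 transformed points,
Sums: Σu = 18.0000, Σ(u)² = 102.0000, Σln w = -4.6916, Σu·ln w = -35.4624.
Normal system: [[102.0000, 18.0000]; [18.0000, 5]]·[k, ln C]ᵀ = [-35.4624, -4.6916]ᵀ.
Δ = 102.0000·5 − (18.0000)² = 186.0000; k = (-35.4624·5 − 18.0000·-4.6916)/186.0000 = -0.49926, ln C = (102.0000·-4.6916 − 18.0000·-35.4624)/186.0000 = 0.85901, so C = exp(0.85901) = 2.36081.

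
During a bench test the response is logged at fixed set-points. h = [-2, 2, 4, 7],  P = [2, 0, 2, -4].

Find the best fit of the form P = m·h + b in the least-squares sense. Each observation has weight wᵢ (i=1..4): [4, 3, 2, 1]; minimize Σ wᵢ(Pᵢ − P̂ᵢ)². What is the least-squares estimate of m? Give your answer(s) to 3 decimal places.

Normal-equation sums: Σwᵢ·h·h = 109, Σwᵢ·h = 13, Σwᵢ·1 = 10.
Right-hand side: Σwᵢ·h·P = -28, Σwᵢ·P = 8.
Normal equations: [[109, 13]; [13, 10]]·[m, b]ᵀ = [-28, 8]ᵀ.
Eliminating b: 10·(row 1) − 13·(row 2) gives 921·m = 10·(-28) − 13·8 = -384, so m = -128/307.
Then b = (8 − 13·(-128/307))/10 = 412/307.

m = -0.417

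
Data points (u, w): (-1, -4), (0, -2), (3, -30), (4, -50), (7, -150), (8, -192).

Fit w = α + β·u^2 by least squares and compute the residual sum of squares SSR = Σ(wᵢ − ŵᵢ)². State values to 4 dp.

SSR = 6.2004

XᵀX·[α, β]ᵀ = Xᵀw reads: 6·α + 139·β = -428;  139·α + 6835·β = -20712.
Determinant 6·6835 − 139² = 21689.
α = ((-428)·6835 − 139·(-20712))/21689 = -1132/529; β = (6·(-20712) − 139·(-428))/21689 = -1580/529.
Residuals: 596/529, 74/529, -518/529, -38/529, -798/529, 684/529; SSR = 3280/529.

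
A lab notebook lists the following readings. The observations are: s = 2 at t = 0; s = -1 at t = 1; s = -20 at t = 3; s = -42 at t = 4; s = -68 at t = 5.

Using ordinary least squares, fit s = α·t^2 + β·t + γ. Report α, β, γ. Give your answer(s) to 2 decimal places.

α = -3.17, β = 1.99, γ = 1.39

AᵀA·[α, β, γ]ᵀ = Aᵀs reads: 963·α + 217·β + 51·γ = -2553;  217·α + 51·β + 13·γ = -569;  51·α + 13·β + 5·γ = -129.
Solving the 3×3 system (Gaussian elimination) gives α = -1955/616, β = 1227/616, γ = 39/28.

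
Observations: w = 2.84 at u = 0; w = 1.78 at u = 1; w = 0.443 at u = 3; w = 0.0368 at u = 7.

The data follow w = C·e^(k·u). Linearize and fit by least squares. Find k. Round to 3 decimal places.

k = -0.630

With ln wᵢ as the transformed response and uᵢ as the regressor:
Σu = 11.0000, Σ(u)² = 59.0000, Σln w = -2.4960, Σu·ln w = -24.9817.
Equations: 59.0000·k + 11.0000·ln C = -24.9817;  11.0000·k + 4·ln C = -2.4960.
Solving (det = 115.0000): k = -0.63018, ln C = 1.10899.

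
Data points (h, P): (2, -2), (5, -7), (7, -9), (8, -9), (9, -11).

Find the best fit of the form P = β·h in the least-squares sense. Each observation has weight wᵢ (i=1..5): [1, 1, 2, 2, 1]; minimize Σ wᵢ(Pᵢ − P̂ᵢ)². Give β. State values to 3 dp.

Forming AᵀWA = [[336]] and AᵀWP = [-408]ᵀ gives AᵀWA·[β]ᵀ = AᵀWP.
Hence β = -408 / 336 ≈ -1.21429.

β = -1.214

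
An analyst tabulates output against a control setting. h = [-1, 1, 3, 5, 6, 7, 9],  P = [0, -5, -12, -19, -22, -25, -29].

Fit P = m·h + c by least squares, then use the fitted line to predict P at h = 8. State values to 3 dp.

P̂ = -27.331

Compute the Gram sums: Σh·h = 202, Σh = 30, Σ1 = 7.
Moment sums: Σh·P = -704, ΣP = -112.
Normal equations: [[202, 30]; [30, 7]]·[m, c]ᵀ = [-704, -112]ᵀ.
Δ = 202·7 − 30² = 514.
m = ((-704)·7 − 30·(-112))/514 = -784/257; c = (202·(-112) − 30·(-704))/514 = -752/257.
At h = 8: P̂ = (-784/257)·(8) + (-752/257)·(1) = -7024/257.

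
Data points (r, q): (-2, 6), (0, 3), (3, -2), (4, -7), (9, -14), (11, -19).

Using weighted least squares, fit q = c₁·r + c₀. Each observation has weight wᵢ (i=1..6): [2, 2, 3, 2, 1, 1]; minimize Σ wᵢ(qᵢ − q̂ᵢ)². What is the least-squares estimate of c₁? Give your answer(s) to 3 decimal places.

c₁ = -1.929

Setting ∂/∂c₁ … = 0 gives: 269·c₁ + 33·c₀ = -433;  33·c₁ + 11·c₀ = -35.
Determinant 269·11 − 33² = 1870.
c₁ = ((-433)·11 − 33·(-35))/1870 = -164/85; c₀ = (269·(-35) − 33·(-433))/1870 = 2437/935.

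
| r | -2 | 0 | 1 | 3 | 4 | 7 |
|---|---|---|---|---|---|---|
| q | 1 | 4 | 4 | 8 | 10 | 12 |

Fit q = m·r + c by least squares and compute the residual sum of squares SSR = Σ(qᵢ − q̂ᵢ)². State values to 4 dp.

SSR = 3.1016

With design matrix M, MᵀM = [[79, 13]; [13, 6]] and Mᵀq = [150, 39]ᵀ.
Determinant 79·6 − 13² = 305.
m = (150·6 − 13·39)/305 = 393/305; c = (79·39 − 13·150)/305 = 1131/305.
Residuals: -8/61, 89/305, -304/305, 26/61, 347/305, -222/305; SSR = 946/305.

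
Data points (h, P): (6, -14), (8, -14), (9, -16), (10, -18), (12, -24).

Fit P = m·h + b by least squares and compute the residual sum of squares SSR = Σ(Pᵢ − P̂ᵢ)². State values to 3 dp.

Setting ∂/∂m … = 0 gives: 425·m + 45·b = -808;  45·m + 5·b = -86.
Determinant 425·5 − 45² = 100.
m = ((-808)·5 − 45·(-86))/100 = -17/10; b = (425·(-86) − 45·(-808))/100 = -19/10.
Residuals: -19/10, 3/2, 6/5, 9/10, -17/10; SSR = 11.

SSR = 11.000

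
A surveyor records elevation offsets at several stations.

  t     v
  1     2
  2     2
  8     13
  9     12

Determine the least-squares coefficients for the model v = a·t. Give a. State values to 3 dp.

Forming XᵀX = [[150]] and Xᵀv = [218]ᵀ gives XᵀX·[a]ᵀ = Xᵀv.
a = 218/150 = 1.45333.

a = 1.453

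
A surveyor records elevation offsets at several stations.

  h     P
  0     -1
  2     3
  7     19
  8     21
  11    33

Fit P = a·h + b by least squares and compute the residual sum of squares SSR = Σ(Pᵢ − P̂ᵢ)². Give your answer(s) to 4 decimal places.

SSR = 6.2956

The normal equations are: 238·a + 28·b = 670;  28·a + 5·b = 75.
Determinant 238·5 − 28² = 406.
a = (670·5 − 28·75)/406 = 625/203; b = (238·75 − 28·670)/406 = -65/29.
Residuals: 36/29, -186/203, -9/29, -282/203, 279/203; SSR = 1278/203.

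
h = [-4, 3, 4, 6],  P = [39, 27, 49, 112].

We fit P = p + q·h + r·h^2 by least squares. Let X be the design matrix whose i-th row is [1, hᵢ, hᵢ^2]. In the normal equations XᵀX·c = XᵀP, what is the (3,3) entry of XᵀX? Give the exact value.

Row 3 ↔ basis h^2, column 3 ↔ basis h^2, so (XᵀX)_{3,3} = Σᵢ (h^2)·(h^2) = (16)·(16) + (9)·(9) + (16)·(16) + (36)·(36) = 1889.

1889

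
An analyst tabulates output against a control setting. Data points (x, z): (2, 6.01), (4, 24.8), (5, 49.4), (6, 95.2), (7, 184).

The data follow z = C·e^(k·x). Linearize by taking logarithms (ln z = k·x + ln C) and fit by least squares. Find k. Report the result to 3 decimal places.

Taking logs, ln z = k·x + ln C, so regress ln z on x.
Over the data: Σx = 24.0000, Σ(x)² = 130.0000, Σln z = 18.6751, Σx·ln z = 99.7704.
Normal system: [[130.0000, 24.0000]; [24.0000, 5]]·[k, ln C]ᵀ = [99.7704, 18.6751]ᵀ.
Solving (det = 74.0000): k = 0.68444, ln C = 0.44970.

k = 0.684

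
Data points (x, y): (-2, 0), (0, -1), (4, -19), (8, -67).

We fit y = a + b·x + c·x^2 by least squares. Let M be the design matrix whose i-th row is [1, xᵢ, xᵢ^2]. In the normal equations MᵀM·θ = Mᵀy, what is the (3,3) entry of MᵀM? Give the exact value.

4368

Row 3 ↔ basis x^2, column 3 ↔ basis x^2, so (MᵀM)_{3,3} = Σᵢ (x^2)·(x^2) = (4)·(4) + (0)·(0) + (16)·(16) + (64)·(64) = 4368.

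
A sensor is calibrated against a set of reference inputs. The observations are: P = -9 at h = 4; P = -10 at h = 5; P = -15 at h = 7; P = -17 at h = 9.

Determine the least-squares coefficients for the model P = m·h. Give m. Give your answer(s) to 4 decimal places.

Normal-equation sums: Σh·h = 171.
Right-hand side: Σh·P = -344.
XᵀX·[m]ᵀ = XᵀP becomes [[171]]·[m]ᵀ = [-344]ᵀ.
m = (-344)/171 = -2.0117.

m = -2.0117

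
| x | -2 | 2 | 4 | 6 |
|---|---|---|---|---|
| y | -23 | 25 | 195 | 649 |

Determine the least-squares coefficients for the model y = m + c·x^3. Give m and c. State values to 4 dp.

Setting ∂/∂m … = 0 gives: 4·m + 280·c = 846;  280·m + 50880·c = 153048.
Determinant 4·50880 − 280² = 125120.
m = (846·50880 − 280·153048)/125120 = 597/391; c = (4·153048 − 280·846)/125120 = 23457/7820.

m = 1.5269, c = 2.9996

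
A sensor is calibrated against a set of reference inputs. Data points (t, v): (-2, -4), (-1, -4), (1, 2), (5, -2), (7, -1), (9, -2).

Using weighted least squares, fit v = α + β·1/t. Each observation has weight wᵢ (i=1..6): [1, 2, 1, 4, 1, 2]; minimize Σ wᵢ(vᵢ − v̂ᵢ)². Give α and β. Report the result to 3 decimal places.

MᵀWM·[α, β]ᵀ = MᵀWv reads: 11·α + (-211/630)·β = -23;  (-211/630)·α + (1371329/396900)·β = 3091/315.
(Σwᵢ·1 = 11, Σwᵢ·1/t = -211/630, Σwᵢ·1/t·1/t = 1371329/396900, Σwᵢ·v = -23, Σwᵢ·1/t·v = 3091/315.)
Eliminating β: (1371329/396900)·(row 1) − (-211/630)·(row 2) gives (835561/22050)·α = (1371329/396900)·(-23) − (-211/630)·(3091/315) = -6047233/79380, so α = -30236165/15040098.
Then β = ((3091/315) − (-211/630)·(-30236165/15040098))/(1371329/396900) = 2210215/835561.

α = -2.010, β = 2.645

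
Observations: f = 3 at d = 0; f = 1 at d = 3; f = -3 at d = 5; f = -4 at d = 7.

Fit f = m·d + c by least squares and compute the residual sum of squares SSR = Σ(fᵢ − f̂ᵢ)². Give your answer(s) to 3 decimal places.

Entries of AᵀA: Σd·d = 83, Σd = 15, Σ1 = 4.
Right-hand side: Σd·f = -40, Σf = -3.
AᵀA·[m, c]ᵀ = Aᵀf becomes [[83, 15]; [15, 4]]·[m, c]ᵀ = [-40, -3]ᵀ.
Eliminating c: 4·(row 1) − 15·(row 2) gives 107·m = 4·(-40) − 15·(-3) = -115, so m = -115/107.
Then c = ((-3) − 15·(-115/107))/4 = 351/107.
Residuals: -30/107, 101/107, -97/107, 26/107; SSR = 198/107.

SSR = 1.850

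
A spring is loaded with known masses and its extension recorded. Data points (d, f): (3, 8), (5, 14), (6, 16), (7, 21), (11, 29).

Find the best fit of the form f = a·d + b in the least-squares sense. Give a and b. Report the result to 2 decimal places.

Sums needed: Σd·d = 240, Σd = 32, Σ1 = 5.
Right-hand side: Σd·f = 656, Σf = 88.
Normal equations: [[240, 32]; [32, 5]]·[a, b]ᵀ = [656, 88]ᵀ.
Eliminating b: 5·(row 1) − 32·(row 2) gives 176·a = 5·656 − 32·88 = 464, so a = 29/11.
Then b = (88 − 32·(29/11))/5 = 8/11.

a = 2.64, b = 0.73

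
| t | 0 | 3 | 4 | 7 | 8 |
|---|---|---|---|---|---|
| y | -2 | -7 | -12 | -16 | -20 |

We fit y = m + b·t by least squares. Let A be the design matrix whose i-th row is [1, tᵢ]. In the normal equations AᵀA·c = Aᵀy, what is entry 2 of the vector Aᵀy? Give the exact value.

-341

Entry 2 ↔ basis t, so (Aᵀy)_{2} = Σᵢ (t)·yᵢ = (0)·(-2) + (3)·(-7) + (4)·(-12) + (7)·(-16) + (8)·(-20) = -341.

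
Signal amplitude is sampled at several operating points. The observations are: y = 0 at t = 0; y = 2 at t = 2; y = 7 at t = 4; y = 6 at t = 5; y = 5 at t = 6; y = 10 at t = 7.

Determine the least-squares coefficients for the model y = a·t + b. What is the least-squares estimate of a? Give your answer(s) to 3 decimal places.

The normal system MᵀM·[a, b]ᵀ = Mᵀy is [[130, 24]; [24, 6]]·[a, b]ᵀ = [162, 30]ᵀ.
Δ = 130·6 − 24² = 204.
a = (162·6 − 24·30)/204 = 21/17; b = (130·30 − 24·162)/204 = 1/17.

a = 1.235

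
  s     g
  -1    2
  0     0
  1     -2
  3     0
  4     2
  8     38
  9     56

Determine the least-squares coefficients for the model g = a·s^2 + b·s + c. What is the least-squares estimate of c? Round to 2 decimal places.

From the data, Σs^2·s^2 = 10996, Σs^2·s = 1332, Σs^2 = 172, Σs·s = 172, Σs = 24, Σ1 = 7.
Moment sums: Σs^2·g = 7000, Σs·g = 812, Σg = 96.
So MᵀM·[a, b, c]ᵀ = Mᵀg: [[10996, 1332, 172]; [1332, 172, 24]; [172, 24, 7]]·[a, b, c]ᵀ = [7000, 812, 96]ᵀ.
Solving the 3×3 system (Gaussian elimination) gives a = 25357/24654, b = -25703/8218, c = -10286/12327.

c = -0.83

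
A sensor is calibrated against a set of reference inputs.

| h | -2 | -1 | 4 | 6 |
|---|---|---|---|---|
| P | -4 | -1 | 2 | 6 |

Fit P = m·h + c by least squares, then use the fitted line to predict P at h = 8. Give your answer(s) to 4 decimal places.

The normal system XᵀX·[m, c]ᵀ = XᵀP is [[57, 7]; [7, 4]]·[m, c]ᵀ = [53, 3]ᵀ.
det = 57·4 − 7² = 179.
m = (53·4 − 7·3)/179 = 191/179; c = (57·3 − 7·53)/179 = -200/179.
At h = 8: P̂ = (191/179)·(8) + (-200/179)·(1) = 1328/179.

P̂ = 7.4190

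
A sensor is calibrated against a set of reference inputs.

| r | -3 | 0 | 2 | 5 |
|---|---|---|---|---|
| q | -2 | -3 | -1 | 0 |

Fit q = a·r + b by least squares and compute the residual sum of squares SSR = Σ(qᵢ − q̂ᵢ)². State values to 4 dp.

The normal system XᵀX·[a, b]ᵀ = Xᵀq is [[38, 4]; [4, 4]]·[a, b]ᵀ = [4, -6]ᵀ.
det = 38·4 − 4² = 136.
a = (4·4 − 4·(-6))/136 = 5/17; b = (38·(-6) − 4·4)/136 = -61/34.
Residuals: 23/34, -41/34, 7/34, 11/34; SSR = 35/17.

SSR = 2.0588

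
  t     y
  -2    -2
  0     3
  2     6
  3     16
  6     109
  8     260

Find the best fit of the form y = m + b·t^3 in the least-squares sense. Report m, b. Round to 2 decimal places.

m = 2.12, b = 0.50

Setting ∂/∂m … = 0 gives: 6·m + 755·b = 392;  755·m + 309657·b = 157160.
(Σ1 = 6, Σt^3 = 755, Σt^3·t^3 = 309657, Σy = 392, Σt^3·y = 157160.)
Eliminating b: 309657·(row 1) − 755·(row 2) gives 1287917·m = 309657·392 − 755·157160 = 2729744, so m = 2729744/1287917.
Then b = (157160 − 755·(2729744/1287917))/309657 = 647000/1287917.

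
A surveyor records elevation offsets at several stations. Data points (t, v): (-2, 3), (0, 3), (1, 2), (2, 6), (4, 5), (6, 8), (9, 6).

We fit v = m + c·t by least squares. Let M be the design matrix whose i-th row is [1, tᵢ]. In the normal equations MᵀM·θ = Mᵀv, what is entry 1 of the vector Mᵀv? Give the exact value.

Entry 1 ↔ basis 1, so (Mᵀv)_{1} = Σᵢ vᵢ = (1)·(3) + (1)·(3) + (1)·(2) + (1)·(6) + (1)·(5) + (1)·(8) + (1)·(6) = 33.

33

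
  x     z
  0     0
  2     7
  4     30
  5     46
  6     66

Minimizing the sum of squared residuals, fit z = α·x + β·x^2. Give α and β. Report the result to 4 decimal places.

Compute the Gram sums: Σx·x = 81, Σx·x^2 = 413, Σx^2·x^2 = 2193.
Moment sums: Σx·z = 760, Σx^2·z = 4034.
det = 81·2193 − 413² = 7064.
α = (760·2193 − 413·4034)/7064 = 319/3532; β = (81·4034 − 413·760)/7064 = 6437/3532.

α = 0.0903, β = 1.8225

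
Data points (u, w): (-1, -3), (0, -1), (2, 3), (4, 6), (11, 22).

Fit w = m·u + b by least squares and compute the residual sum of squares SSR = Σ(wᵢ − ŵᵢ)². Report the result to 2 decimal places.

Compute the Gram sums: Σu·u = 142, Σu = 16, Σ1 = 5.
Right-hand side: Σu·w = 275, Σw = 27.
Normal equations: [[142, 16]; [16, 5]]·[m, b]ᵀ = [275, 27]ᵀ.
Determinant 142·5 − 16² = 454.
m = (275·5 − 16·27)/454 = 943/454; b = (142·27 − 16·275)/454 = -283/227.
Residuals: 147/454, 56/227, 21/227, -241/227, 181/454; SSR = 663/454.

SSR = 1.46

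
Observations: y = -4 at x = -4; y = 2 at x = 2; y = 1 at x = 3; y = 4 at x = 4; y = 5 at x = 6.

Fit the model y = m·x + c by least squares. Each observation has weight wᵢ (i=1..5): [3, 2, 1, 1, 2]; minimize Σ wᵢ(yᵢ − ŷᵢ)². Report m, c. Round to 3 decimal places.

m = 0.906, c = -0.330

MᵀWM·[m, c]ᵀ = MᵀWy reads: 153·m + 11·c = 135;  11·m + 9·c = 7.
(Σwᵢ·x·x = 153, Σwᵢ·x = 11, Σwᵢ·1 = 9, Σwᵢ·x·y = 135, Σwᵢ·y = 7.)
det = 153·9 − 11² = 1256.
m = (135·9 − 11·7)/1256 = 569/628; c = (153·7 − 11·135)/1256 = -207/628.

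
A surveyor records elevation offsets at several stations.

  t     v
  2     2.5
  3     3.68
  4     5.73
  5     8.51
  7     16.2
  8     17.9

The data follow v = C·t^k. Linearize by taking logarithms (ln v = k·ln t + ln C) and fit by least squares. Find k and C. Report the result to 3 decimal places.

k = 1.504, C = 0.781

With ln vᵢ as the transformed response and ln tᵢ as the regressor:
Σln t = 8.8128, Σ(ln t)² = 14.3101, Σln v = 11.7760, Σln t·ln v = 19.3509.
Equations: 14.3101·k + 8.8128·ln C = 19.3509;  8.8128·k + 6·ln C = 11.7760.
Solving (det = 8.1947): k = 1.50413, ln C = -0.24662, so C = exp(-0.24662) = 0.78144.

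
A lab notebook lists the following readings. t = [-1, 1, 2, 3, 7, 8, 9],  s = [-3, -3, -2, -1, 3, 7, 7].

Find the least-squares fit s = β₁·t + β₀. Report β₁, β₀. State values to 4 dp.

Entries of XᵀX: Σt·t = 209, Σt = 29, Σ1 = 7.
Moment sums: Σt·s = 133, Σs = 8.
Eliminating β₀: 7·(row 1) − 29·(row 2) gives 622·β₁ = 7·133 − 29·8 = 699, so β₁ = 699/622.
Then β₀ = (8 − 29·(699/622))/7 = -2185/622.

β₁ = 1.1238, β₀ = -3.5129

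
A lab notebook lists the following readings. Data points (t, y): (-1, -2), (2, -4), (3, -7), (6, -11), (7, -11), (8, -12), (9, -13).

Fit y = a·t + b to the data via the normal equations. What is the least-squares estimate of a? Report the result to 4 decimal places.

a = -1.1612

MᵀM·[a, b]ᵀ = Mᵀy reads: 244·a + 34·b = -383;  34·a + 7·b = -60.
(Σt·t = 244, Σt = 34, Σ1 = 7, Σt·y = -383, Σy = -60.)
Δ = 244·7 − 34² = 552.
a = ((-383)·7 − 34·(-60))/552 = -641/552; b = (244·(-60) − 34·(-383))/552 = -809/276.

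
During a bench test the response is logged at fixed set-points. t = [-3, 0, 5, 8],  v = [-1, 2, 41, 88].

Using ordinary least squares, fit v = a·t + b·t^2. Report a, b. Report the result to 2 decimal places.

Forming MᵀM = [[98, 610]; [610, 4802]] and Mᵀv = [912, 6648]ᵀ gives MᵀM·[a, b]ᵀ = Mᵀv.
Δ = 98·4802 − 610² = 98496.
a = (912·4802 − 610·6648)/98496 = 2251/684; b = (98·6648 − 610·912)/98496 = 661/684.

a = 3.29, b = 0.97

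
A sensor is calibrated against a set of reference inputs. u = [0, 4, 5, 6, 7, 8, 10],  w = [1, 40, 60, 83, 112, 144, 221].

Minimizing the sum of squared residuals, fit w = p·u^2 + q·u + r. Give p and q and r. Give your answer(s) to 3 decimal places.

Normal-equation sums: Σu^2·u^2 = 18674, Σu^2·u = 2260, Σu^2 = 290, Σu·u = 290, Σu = 40, Σ1 = 7.
For Xᵀw: Σu^2·w = 41932, Σu·w = 5104, Σw = 661.
Normal equations: [[18674, 2260, 290]; [2260, 290, 40]; [290, 40, 7]]·[p, q, r]ᵀ = [41932, 5104, 661]ᵀ.
Inverting the 3×3 Gram matrix, [p, q, r]ᵀ = [4687/2283, 16574/11415, 821/761]ᵀ.

p = 2.053, q = 1.452, r = 1.079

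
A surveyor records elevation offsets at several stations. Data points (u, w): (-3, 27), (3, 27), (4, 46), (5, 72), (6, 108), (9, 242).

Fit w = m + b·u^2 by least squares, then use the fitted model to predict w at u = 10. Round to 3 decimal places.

Normal-equation sums: Σ1 = 6, Σu^2 = 176, Σu^2·u^2 = 8900.
For Xᵀw: Σw = 522, Σu^2·w = 26512.
Normal equations: [[6, 176]; [176, 8900]]·[m, b]ᵀ = [522, 26512]ᵀ.
Eliminating b: 8900·(row 1) − 176·(row 2) gives 22424·m = 8900·522 − 176·26512 = -20312, so m = -2539/2803.
Then b = (26512 − 176·(-2539/2803))/8900 = 8400/2803.
At u = 10: ŵ = (-2539/2803)·(1) + (8400/2803)·(100) = 837461/2803.

ŵ = 298.773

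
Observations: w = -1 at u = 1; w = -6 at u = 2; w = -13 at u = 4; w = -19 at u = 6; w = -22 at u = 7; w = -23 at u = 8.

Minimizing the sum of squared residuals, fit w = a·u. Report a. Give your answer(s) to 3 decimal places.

a = -3.041

From the data, Σu·u = 170.
Right-hand side: Σu·w = -517.
Normal equations: [[170]]·[a]ᵀ = [-517]ᵀ.
a = (-517)/170 = -3.04118.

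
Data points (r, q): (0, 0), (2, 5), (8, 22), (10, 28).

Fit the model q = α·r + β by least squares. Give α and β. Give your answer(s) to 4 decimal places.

α = 2.8088, β = -0.2941

AᵀA·[α, β]ᵀ = Aᵀq reads: 168·α + 20·β = 466;  20·α + 4·β = 55.
det = 168·4 − 20² = 272.
α = (466·4 − 20·55)/272 = 191/68; β = (168·55 − 20·466)/272 = -5/17.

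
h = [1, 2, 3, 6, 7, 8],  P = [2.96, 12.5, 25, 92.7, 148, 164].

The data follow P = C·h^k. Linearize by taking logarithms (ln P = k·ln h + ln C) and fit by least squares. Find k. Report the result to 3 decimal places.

Taking logs, ln P = k·ln h + ln C, so regress ln P on ln h.
Σln h = 7.6089, Σ(ln h)² = 13.0084, Σln P = 21.4562, Σln h·ln P = 33.7315.
Equations: 13.0084·k + 7.6089·ln C = 33.7315;  7.6089·k + 6·ln C = 21.4562.
Slope k = (n·Σln h·ln P − Σln h·Σln P)/(n·Σ(ln h)² − (Σln h)²) = (6·33.7315 − 7.6089·21.4562)/20.1558 = 1.94145; ln C = (Σln P − k·Σln h)/n = 1.11400.

k = 1.941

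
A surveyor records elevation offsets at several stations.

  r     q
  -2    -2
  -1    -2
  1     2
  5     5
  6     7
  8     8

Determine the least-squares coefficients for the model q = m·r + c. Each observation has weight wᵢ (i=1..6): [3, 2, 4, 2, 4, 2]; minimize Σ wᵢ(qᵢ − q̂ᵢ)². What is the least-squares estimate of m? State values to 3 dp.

m = 1.064

Compute the Gram sums: Σwᵢ·r·r = 340, Σwᵢ·r = 46, Σwᵢ·1 = 17.
For AᵀWq: Σwᵢ·r·q = 370, Σwᵢ·q = 52.
Δ = 340·17 − 46² = 3664.
m = (370·17 − 46·52)/3664 = 1949/1832; c = (340·52 − 46·370)/3664 = 165/916.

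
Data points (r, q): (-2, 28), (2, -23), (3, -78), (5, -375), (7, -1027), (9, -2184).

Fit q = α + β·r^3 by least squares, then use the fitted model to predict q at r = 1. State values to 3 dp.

MᵀM·[α, β]ᵀ = Mᵀq reads: 6·α + 1224·β = -3659;  1224·α + 665572·β = -1993786.
(Σ1 = 6, Σr^3 = 1224, Σr^3·r^3 = 665572, Σq = -3659, Σr^3·q = -1993786.)
det = 6·665572 − 1224² = 2495256.
α = ((-3659)·665572 − 1224·(-1993786))/2495256 = 1266529/623814; β = (6·(-1993786) − 1224·(-3659))/2495256 = -623675/207938.
At r = 1: q̂ = (1266529/623814)·(1) + (-623675/207938)·(1) = -302248/311907.

q̂ = -0.969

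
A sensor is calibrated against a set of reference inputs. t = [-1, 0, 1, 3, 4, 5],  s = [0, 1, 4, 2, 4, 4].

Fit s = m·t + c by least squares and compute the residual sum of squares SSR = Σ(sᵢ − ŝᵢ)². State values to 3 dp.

With design matrix M, MᵀM = [[52, 12]; [12, 6]] and Mᵀs = [46, 15]ᵀ.
Δ = 52·6 − 12² = 168.
m = (46·6 − 12·15)/168 = 4/7; c = (52·15 − 12·46)/168 = 19/14.
Residuals: -11/14, -5/14, 29/14, -15/14, 5/14, -3/14; SSR = 89/14.

SSR = 6.357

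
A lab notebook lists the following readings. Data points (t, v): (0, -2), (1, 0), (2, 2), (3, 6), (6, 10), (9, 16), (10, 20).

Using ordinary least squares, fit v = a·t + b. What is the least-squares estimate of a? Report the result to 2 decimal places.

Setting ∂/∂a … = 0 gives: 231·a + 31·b = 426;  31·a + 7·b = 52.
(Σt·t = 231, Σt = 31, Σ1 = 7, Σt·v = 426, Σv = 52.)
Eliminating b: 7·(row 1) − 31·(row 2) gives 656·a = 7·426 − 31·52 = 1370, so a = 685/328.
Then b = (52 − 31·(685/328))/7 = -597/328.

a = 2.09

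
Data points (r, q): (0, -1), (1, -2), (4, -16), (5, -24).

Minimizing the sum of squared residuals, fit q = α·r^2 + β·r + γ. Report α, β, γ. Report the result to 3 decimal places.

Compute the Gram sums: Σr^2·r^2 = 882, Σr^2·r = 190, Σr^2 = 42, Σr·r = 42, Σr = 10, Σ1 = 4.
Moment sums: Σr^2·q = -858, Σr·q = -186, Σq = -43.
Normal equations: [[882, 190, 42]; [190, 42, 10]; [42, 10, 4]]·[α, β, γ]ᵀ = [-858, -186, -43]ᵀ.
Inverting the 3×3 Gram matrix, [α, β, γ]ᵀ = [-7/8, -33/136, -65/68]ᵀ.

α = -0.875, β = -0.243, γ = -0.956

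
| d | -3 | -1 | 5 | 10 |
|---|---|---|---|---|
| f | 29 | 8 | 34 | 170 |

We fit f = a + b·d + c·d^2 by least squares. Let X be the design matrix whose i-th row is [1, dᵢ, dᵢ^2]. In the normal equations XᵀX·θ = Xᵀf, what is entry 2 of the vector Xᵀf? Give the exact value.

Entry 2 ↔ basis d, so (Xᵀf)_{2} = Σᵢ (d)·fᵢ = (-3)·(29) + (-1)·(8) + (5)·(34) + (10)·(170) = 1775.

1775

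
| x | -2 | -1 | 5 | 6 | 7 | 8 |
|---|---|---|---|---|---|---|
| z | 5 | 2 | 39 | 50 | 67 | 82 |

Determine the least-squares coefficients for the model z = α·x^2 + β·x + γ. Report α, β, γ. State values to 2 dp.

AᵀA·[α, β, γ]ᵀ = Aᵀz reads: 8435·α + 1187·β + 179·γ = 11328;  1187·α + 179·β + 23·γ = 1608;  179·α + 23·β + 6·γ = 245.
Solving the 3×3 system (Gaussian elimination) gives α = 3007/3028, β = 28581/15140, γ = 15028/3785.

α = 0.99, β = 1.89, γ = 3.97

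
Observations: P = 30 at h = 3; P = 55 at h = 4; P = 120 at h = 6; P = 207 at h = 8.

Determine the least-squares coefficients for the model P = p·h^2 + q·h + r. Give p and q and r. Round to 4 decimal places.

p = 2.6784, q = 5.9045, r = -11.6985

With design matrix X, XᵀX = [[5729, 819, 125]; [819, 125, 21]; [125, 21, 4]] and XᵀP = [18718, 2686, 412]ᵀ.
Row-reducing yields p = 533/199, q = 1175/199, r = -2328/199.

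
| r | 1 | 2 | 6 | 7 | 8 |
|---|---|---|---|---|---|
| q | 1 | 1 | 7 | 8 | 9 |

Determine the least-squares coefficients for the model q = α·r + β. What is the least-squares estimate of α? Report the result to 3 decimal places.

Entries of XᵀX: Σr·r = 154, Σr = 24, Σ1 = 5.
Right-hand side: Σr·q = 173, Σq = 26.
Δ = 154·5 − 24² = 194.
α = (173·5 − 24·26)/194 = 241/194; β = (154·26 − 24·173)/194 = -74/97.

α = 1.242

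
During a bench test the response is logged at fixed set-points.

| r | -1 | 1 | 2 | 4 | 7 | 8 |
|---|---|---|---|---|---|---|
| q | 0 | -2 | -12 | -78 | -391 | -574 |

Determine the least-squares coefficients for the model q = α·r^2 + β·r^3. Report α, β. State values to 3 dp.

α = -0.874, β = -1.013

Entries of AᵀA: Σr^2·r^2 = 6771, Σr^2·r^3 = 50631, Σr^3·r^3 = 383955.
Moment sums: Σr^2·q = -57193, Σr^3·q = -433091.
Determinant 6771·383955 − 50631² = 36261144.
α = ((-57193)·383955 − 50631·(-433091))/36261144 = -5284649/6043524; β = (6771·(-433091) − 50631·(-57193))/36261144 = -2040021/2014508.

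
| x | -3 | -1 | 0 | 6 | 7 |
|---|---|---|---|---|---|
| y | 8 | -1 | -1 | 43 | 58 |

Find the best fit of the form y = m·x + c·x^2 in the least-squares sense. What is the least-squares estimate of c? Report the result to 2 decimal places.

Normal-equation sums: Σx·x = 95, Σx·x^2 = 531, Σx^2·x^2 = 3779.
And Σx·y = 641, Σx^2·y = 4461.
AᵀA·[m, c]ᵀ = Aᵀy becomes [[95, 531]; [531, 3779]]·[m, c]ᵀ = [641, 4461]ᵀ.
Determinant 95·3779 − 531² = 77044.
m = (641·3779 − 531·4461)/77044 = 1217/1751; c = (95·4461 − 531·641)/77044 = 1896/1751.

c = 1.08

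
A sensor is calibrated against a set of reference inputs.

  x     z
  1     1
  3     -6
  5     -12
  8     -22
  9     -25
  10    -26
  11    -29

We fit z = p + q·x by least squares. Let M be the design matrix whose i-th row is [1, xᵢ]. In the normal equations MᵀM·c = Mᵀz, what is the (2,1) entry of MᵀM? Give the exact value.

Row 2 ↔ basis x, column 1 ↔ basis 1, so (MᵀM)_{2,1} = Σᵢ x = (1)·(1) + (3)·(1) + (5)·(1) + (8)·(1) + (9)·(1) + (10)·(1) + (11)·(1) = 47.

47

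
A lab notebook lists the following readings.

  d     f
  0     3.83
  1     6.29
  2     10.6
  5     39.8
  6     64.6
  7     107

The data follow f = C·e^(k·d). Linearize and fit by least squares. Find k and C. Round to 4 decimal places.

k = 0.4690, C = 3.9347

Linearized form: ln f = k·d + ln C. From the 6 transformed points,
Σd = 21.0000, Σ(d)² = 115.0000, Σln f = 18.0676, Σd·ln f = 82.6991.
Equations: 115.0000·k + 21.0000·ln C = 82.6991;  21.0000·k + 6·ln C = 18.0676.
Δ = 115.0000·6 − (21.0000)² = 249.0000; k = (82.6991·6 − 21.0000·18.0676)/249.0000 = 0.46898, ln C = (115.0000·18.0676 − 21.0000·82.6991)/249.0000 = 1.36985, so C = exp(1.36985) = 3.93475.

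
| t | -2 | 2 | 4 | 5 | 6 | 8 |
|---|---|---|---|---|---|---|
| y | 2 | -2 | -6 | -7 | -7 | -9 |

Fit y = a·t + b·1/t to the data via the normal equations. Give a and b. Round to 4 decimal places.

The normal system MᵀM·[a, b]ᵀ = Mᵀy is [[149, 6]; [6, 9301/14400]]·[a, b]ᵀ = [-181, -863/120]ᵀ.
Eliminating b: (9301/14400)·(row 1) − 6·(row 2) gives (867449/14400)·a = (9301/14400)·(-181) − 6·(-863/120) = -1062121/14400, so a = -1062121/867449.
Then b = ((-863/120) − 6·(-1062121/867449))/(9301/14400) = 207960/867449.

a = -1.2244, b = 0.2397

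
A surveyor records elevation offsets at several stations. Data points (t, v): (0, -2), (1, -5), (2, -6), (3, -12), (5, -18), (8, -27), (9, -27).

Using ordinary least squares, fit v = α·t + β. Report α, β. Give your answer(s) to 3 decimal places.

α = -2.972, β = -1.968

AᵀA·[α, β]ᵀ = Aᵀv reads: 184·α + 28·β = -602;  28·α + 7·β = -97.
(Σt·t = 184, Σt = 28, Σ1 = 7, Σt·v = -602, Σv = -97.)
det = 184·7 − 28² = 504.
α = ((-602)·7 − 28·(-97))/504 = -107/36; β = (184·(-97) − 28·(-602))/504 = -124/63.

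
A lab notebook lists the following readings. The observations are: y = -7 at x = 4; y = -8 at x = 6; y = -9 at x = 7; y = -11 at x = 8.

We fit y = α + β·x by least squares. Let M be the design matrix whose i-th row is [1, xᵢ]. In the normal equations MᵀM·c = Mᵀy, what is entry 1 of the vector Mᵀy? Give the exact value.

-35

Entry 1 ↔ basis 1, so (Mᵀy)_{1} = Σᵢ yᵢ = (1)·(-7) + (1)·(-8) + (1)·(-9) + (1)·(-11) = -35.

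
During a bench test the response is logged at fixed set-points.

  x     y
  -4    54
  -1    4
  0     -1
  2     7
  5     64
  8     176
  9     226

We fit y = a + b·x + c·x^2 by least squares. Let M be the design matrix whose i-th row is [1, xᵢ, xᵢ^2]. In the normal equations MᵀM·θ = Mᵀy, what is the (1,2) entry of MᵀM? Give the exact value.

Row 1 ↔ basis 1, column 2 ↔ basis x, so (MᵀM)_{1,2} = Σᵢ x = (1)·(-4) + (1)·(-1) + (1)·(0) + (1)·(2) + (1)·(5) + (1)·(8) + (1)·(9) = 19.

19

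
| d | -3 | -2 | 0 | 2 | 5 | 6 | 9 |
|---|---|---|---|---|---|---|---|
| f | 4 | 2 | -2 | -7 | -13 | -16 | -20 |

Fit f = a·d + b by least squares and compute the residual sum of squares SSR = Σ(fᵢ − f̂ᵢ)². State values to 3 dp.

SSR = 2.982

The normal equations are: 159·a + 17·b = -371;  17·a + 7·b = -52.
Eliminating b: 7·(row 1) − 17·(row 2) gives 824·a = 7·(-371) − 17·(-52) = -1713, so a = -1713/824.
Then b = ((-52) − 17·(-1713/824))/7 = -1961/824.
Residuals: 59/412, 183/824, 313/824, -381/824, -93/412, -945/824, 449/412; SSR = 2457/824.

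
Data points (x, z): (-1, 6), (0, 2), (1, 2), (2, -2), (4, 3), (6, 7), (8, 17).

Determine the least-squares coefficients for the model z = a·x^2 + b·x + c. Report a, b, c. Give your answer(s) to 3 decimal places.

The normal system MᵀM·[a, b, c]ᵀ = Mᵀz is [[5666, 800, 122]; [800, 122, 20]; [122, 20, 7]]·[a, b, c]ᵀ = [1388, 182, 35]ᵀ.
Row-reducing yields a = 7841/15043, b = -35557/15043, c = 40149/15043.

a = 0.521, b = -2.364, c = 2.669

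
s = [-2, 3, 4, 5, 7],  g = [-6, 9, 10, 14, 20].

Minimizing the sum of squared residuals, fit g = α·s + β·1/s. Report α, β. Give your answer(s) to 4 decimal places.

α = 2.7801, β = 0.5305

XᵀX·[α, β]ᵀ = Xᵀg reads: 103·α + 5·β = 289;  5·α + (85381/176400)·β = 991/70.
(Σs·s = 103, Σs·1/s = 5, Σ1/s·1/s = 85381/176400, Σs·g = 289, Σ1/s·g = 991/70.)
det = 103·(85381/176400) − 5² = 4384243/176400.
α = (289·(85381/176400) − 5·(991/70))/(4384243/176400) = 12188509/4384243; β = (103·(991/70) − 5·289)/(4384243/176400) = 2325960/4384243.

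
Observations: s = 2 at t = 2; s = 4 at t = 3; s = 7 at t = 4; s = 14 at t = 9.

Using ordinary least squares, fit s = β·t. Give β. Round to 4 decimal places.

β = 1.5455

Forming MᵀM = [[110]] and Mᵀs = [170]ᵀ gives MᵀM·[β]ᵀ = Mᵀs.
Hence β = 170 / 110 ≈ 1.54545.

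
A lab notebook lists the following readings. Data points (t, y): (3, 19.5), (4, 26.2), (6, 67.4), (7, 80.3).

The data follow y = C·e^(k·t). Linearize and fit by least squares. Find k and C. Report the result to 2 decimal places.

k = 0.38, C = 6.17

Taking logs, ln y = k·t + ln C, so regress ln y on t.
XᵀX = [[110.0000, 20.0000]; [20.0000, 4]], rhs = [77.9385, 14.8326]ᵀ  (here Σt = 20.0000, Σ(t)² = 110.0000, Σln y = 14.8326, Σt·ln y = 77.9385).
Δ = 110.0000·4 − (20.0000)² = 40.0000; k = (77.9385·4 − 20.0000·14.8326)/40.0000 = 0.37756, ln C = (110.0000·14.8326 − 20.0000·77.9385)/40.0000 = 1.82035, so C = exp(1.82035) = 6.17401.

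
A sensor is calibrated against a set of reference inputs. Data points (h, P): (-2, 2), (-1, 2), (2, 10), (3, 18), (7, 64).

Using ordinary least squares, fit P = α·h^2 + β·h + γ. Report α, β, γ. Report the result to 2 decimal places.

α = 0.95, β = 2.10, γ = 2.66

Normal-equation sums: Σh^2·h^2 = 2515, Σh^2·h = 369, Σh^2 = 67, Σh·h = 67, Σh = 9, Σ1 = 5.
Right-hand side: Σh^2·P = 3348, Σh·P = 516, ΣP = 96.
MᵀM·[α, β, γ]ᵀ = MᵀP becomes [[2515, 369, 67]; [369, 67, 9]; [67, 9, 5]]·[α, β, γ]ᵀ = [3348, 516, 96]ᵀ.
Solving the 3×3 system (Gaussian elimination) gives α = 6087/6391, β = 13413/6391, γ = 16998/6391.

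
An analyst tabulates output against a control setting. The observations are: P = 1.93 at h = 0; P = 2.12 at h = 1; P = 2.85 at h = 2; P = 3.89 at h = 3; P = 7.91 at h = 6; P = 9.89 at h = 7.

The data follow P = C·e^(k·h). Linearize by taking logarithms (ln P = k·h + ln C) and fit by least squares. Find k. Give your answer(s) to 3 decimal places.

Linearized form: ln P = k·h + ln C. From the 6 transformed points,
Over the data: Σh = 19.0000, Σ(h)² = 99.0000, Σln P = 8.1743, Σh·ln P = 35.3707.
Normal system: [[99.0000, 19.0000]; [19.0000, 6]]·[k, ln C]ᵀ = [35.3707, 8.1743]ᵀ.
Δ = 99.0000·6 − (19.0000)² = 233.0000; k = (35.3707·6 − 19.0000·8.1743)/233.0000 = 0.24426, ln C = (99.0000·8.1743 − 19.0000·35.3707)/233.0000 = 0.58890.

k = 0.244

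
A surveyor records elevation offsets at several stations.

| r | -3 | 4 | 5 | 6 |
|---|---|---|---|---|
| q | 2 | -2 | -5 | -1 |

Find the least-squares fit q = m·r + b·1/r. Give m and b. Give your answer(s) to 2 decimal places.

m = -0.32, b = -4.34

Setting ∂/∂m … = 0 gives: 86·m + 4·b = -45;  4·m + (869/3600)·b = -7/3.
(Σr·r = 86, Σr·1/r = 4, Σ1/r·1/r = 869/3600, Σr·q = -45, Σ1/r·q = -7/3.)
det = 86·(869/3600) − 4² = 8567/1800.
m = ((-45)·(869/3600) − 4·(-7/3))/(8567/1800) = -5505/17134; b = (86·(-7/3) − 4·(-45))/(8567/1800) = -37200/8567.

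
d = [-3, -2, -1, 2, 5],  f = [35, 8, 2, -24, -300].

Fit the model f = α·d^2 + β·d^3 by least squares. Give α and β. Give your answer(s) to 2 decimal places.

The normal system MᵀM·[α, β]ᵀ = Mᵀf is [[739, 2881]; [2881, 16483]]·[α, β]ᵀ = [-7247, -38703]ᵀ.
Δ = 739·16483 − 2881² = 3880776.
α = ((-7247)·16483 − 2881·(-38703))/3880776 = -3974479/1940388; β = (739·(-38703) − 2881·(-7247))/3880776 = -3861455/1940388.

α = -2.05, β = -1.99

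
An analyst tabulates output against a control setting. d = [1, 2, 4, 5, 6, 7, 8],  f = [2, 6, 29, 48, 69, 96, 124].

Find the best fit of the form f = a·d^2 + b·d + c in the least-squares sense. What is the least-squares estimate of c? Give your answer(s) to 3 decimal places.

c = 0.075

The normal equations are: 8691·a + 1269·b + 195·c = 16814;  1269·a + 195·b + 33·c = 2448;  195·a + 33·b + 7·c = 374.
Solving the 3×3 system (Gaussian elimination) gives a = 1846/903, b = -459/602, c = 45/602.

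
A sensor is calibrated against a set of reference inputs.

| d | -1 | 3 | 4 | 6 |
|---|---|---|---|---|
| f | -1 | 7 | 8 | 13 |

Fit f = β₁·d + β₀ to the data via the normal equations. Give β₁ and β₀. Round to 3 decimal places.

Normal-equation sums: Σd·d = 62, Σd = 12, Σ1 = 4.
Moment sums: Σd·f = 132, Σf = 27.
Normal equations: [[62, 12]; [12, 4]]·[β₁, β₀]ᵀ = [132, 27]ᵀ.
det = 62·4 − 12² = 104.
β₁ = (132·4 − 12·27)/104 = 51/26; β₀ = (62·27 − 12·132)/104 = 45/52.

β₁ = 1.962, β₀ = 0.865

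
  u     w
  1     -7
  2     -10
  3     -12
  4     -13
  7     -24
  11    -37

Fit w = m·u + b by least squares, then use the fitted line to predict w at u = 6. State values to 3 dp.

ŵ = -21.192

The normal system AᵀA·[m, b]ᵀ = Aᵀw is [[200, 28]; [28, 6]]·[m, b]ᵀ = [-690, -103]ᵀ.
Eliminating b: 6·(row 1) − 28·(row 2) gives 416·m = 6·(-690) − 28·(-103) = -1256, so m = -157/52.
Then b = ((-103) − 28·(-157/52))/6 = -40/13.
At u = 6: ŵ = (-157/52)·(6) + (-40/13)·(1) = -551/26.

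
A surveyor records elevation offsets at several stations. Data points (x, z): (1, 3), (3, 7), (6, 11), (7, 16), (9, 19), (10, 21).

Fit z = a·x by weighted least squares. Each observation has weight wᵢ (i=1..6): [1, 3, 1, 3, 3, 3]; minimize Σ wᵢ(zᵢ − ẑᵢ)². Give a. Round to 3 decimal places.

Sums needed: Σwᵢ·x·x = 754.
Right-hand side: Σwᵢ·x·z = 1611.
MᵀWM·[a]ᵀ = MᵀWz becomes [[754]]·[a]ᵀ = [1611]ᵀ.
a = 1611/754 = 2.1366.

a = 2.137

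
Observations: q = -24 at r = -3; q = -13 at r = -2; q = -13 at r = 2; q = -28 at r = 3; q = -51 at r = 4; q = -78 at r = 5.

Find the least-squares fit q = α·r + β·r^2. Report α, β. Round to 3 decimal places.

α = -0.567, β = -3.006

AᵀA·[α, β]ᵀ = Aᵀq reads: 67·α + 189·β = -606;  189·α + 1075·β = -3338.
(Σr·r = 67, Σr·r^2 = 189, Σr^2·r^2 = 1075, Σr·q = -606, Σr^2·q = -3338.)
Δ = 67·1075 − 189² = 36304.
α = ((-606)·1075 − 189·(-3338))/36304 = -2571/4538; β = (67·(-3338) − 189·(-606))/36304 = -13639/4538.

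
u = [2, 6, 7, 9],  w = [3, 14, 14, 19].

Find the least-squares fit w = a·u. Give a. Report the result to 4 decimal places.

Forming MᵀM = [[170]] and Mᵀw = [359]ᵀ gives MᵀM·[a]ᵀ = Mᵀw.
a = 359/170 = 2.11176.

a = 2.1118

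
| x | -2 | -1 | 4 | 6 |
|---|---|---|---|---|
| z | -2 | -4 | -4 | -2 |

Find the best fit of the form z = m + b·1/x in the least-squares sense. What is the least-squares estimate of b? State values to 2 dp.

AᵀA·[m, b]ᵀ = Aᵀz reads: 4·m + (-13/12)·b = -12;  (-13/12)·m + (193/144)·b = 11/3.
Δ = 4·(193/144) − (-13/12)² = 67/16.
m = ((-12)·(193/144) − (-13/12)·(11/3))/(67/16) = -1744/603; b = (4·(11/3) − (-13/12)·(-12))/(67/16) = 80/201.

b = 0.40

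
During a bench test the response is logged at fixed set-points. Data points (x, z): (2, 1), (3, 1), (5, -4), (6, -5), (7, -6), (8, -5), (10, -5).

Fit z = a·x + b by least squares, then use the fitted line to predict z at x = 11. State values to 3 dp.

ẑ = -7.927

AᵀA·[a, b]ᵀ = Aᵀz reads: 287·a + 41·b = -177;  41·a + 7·b = -23.
Eliminating b: 7·(row 1) − 41·(row 2) gives 328·a = 7·(-177) − 41·(-23) = -296, so a = -37/41.
Then b = ((-23) − 41·(-37/41))/7 = 2.
At x = 11: ẑ = (-37/41)·(11) + (2)·(1) = -325/41.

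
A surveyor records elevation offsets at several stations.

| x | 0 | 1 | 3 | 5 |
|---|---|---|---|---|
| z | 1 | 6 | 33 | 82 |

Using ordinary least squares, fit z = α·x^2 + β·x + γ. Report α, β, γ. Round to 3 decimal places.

Compute the Gram sums: Σx^2·x^2 = 707, Σx^2·x = 153, Σx^2 = 35, Σx·x = 35, Σx = 9, Σ1 = 4.
Moment sums: Σx^2·z = 2353, Σx·z = 515, Σz = 122.
AᵀA·[α, β, γ]ᵀ = Aᵀz becomes [[707, 153, 35]; [153, 35, 9]; [35, 9, 4]]·[α, β, γ]ᵀ = [2353, 515, 122]ᵀ.
Solving the 3×3 system (Gaussian elimination) gives α = 552/199, β = 466/199, γ = 191/199.

α = 2.774, β = 2.342, γ = 0.960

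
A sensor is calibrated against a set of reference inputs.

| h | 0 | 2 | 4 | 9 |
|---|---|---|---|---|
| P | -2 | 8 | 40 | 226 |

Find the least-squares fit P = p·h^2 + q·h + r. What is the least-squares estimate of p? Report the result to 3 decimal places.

p = 2.953

MᵀM·[p, q, r]ᵀ = MᵀP reads: 6833·p + 801·q + 101·r = 18978;  801·p + 101·q + 15·r = 2210;  101·p + 15·q + 4·r = 272.
Row-reducing yields p = 39445/13358, q = -16975/13358, r = -11993/6679.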